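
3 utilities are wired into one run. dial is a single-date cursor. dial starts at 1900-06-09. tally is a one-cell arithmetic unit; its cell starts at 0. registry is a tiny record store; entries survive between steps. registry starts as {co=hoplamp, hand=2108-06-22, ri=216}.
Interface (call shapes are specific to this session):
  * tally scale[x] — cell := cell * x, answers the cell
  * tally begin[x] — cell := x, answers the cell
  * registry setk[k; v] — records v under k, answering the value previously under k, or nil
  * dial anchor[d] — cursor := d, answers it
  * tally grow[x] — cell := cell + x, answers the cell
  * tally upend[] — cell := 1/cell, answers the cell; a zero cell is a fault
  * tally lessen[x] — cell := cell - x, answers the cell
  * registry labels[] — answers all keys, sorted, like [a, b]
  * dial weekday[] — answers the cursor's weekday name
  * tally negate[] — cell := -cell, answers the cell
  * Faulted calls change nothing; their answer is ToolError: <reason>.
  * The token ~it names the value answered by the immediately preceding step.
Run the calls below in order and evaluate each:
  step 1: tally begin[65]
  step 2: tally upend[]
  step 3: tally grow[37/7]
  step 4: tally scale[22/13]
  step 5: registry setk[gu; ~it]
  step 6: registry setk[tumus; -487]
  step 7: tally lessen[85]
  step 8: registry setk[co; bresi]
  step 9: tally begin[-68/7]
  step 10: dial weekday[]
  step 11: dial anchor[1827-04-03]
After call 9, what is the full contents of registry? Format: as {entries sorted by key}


% tally begin(x→65) -> 65
% tally upend() -> 1/65
% tally grow(x→37/7) -> 2412/455
% tally scale(x→22/13) -> 53064/5915
% registry setk(k→gu, v→~it) -> nil
% registry setk(k→tumus, v→-487) -> nil
% tally lessen(x→85) -> -449711/5915
% registry setk(k→co, v→bresi) -> hoplamp
% tally begin(x→-68/7) -> -68/7
% dial weekday() -> Saturday
% dial anchor(d→1827-04-03) -> 1827-04-03

Answer: {co=bresi, gu=53064/5915, hand=2108-06-22, ri=216, tumus=-487}


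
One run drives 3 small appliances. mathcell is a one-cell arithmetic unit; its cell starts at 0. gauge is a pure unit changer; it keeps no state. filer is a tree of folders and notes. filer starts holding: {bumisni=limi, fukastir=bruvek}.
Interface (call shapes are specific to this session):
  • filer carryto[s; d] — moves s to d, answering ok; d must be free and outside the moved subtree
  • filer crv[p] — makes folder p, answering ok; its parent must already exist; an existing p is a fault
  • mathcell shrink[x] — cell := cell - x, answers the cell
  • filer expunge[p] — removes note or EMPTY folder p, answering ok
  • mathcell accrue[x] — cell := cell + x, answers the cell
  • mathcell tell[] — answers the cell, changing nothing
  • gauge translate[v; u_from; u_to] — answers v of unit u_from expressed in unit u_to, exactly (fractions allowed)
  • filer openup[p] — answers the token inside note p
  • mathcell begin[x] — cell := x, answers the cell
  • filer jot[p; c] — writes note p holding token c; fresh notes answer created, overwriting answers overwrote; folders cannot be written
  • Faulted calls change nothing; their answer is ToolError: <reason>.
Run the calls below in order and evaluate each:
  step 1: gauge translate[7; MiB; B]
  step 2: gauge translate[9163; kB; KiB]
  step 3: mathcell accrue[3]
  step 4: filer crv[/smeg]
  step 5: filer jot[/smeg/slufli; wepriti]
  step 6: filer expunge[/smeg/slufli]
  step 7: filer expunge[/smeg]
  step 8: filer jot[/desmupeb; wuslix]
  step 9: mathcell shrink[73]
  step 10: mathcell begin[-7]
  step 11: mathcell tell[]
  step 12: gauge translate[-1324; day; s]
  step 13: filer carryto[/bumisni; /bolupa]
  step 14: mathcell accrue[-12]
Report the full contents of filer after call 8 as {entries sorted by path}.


Answer: {bumisni=limi, desmupeb=wuslix, fukastir=bruvek}

Derivation:
Act: gauge translate[v: 7; u_from: MiB; u_to: B]
Obs: 7340032
Act: gauge translate[v: 9163; u_from: kB; u_to: KiB]
Obs: 1145375/128
Act: mathcell accrue[x: 3]
Obs: 3
Act: filer crv[p: /smeg]
Obs: ok
Act: filer jot[p: /smeg/slufli; c: wepriti]
Obs: created
Act: filer expunge[p: /smeg/slufli]
Obs: ok
Act: filer expunge[p: /smeg]
Obs: ok
Act: filer jot[p: /desmupeb; c: wuslix]
Obs: created
Act: mathcell shrink[x: 73]
Obs: -70
Act: mathcell begin[x: -7]
Obs: -7
Act: mathcell tell[]
Obs: -7
Act: gauge translate[v: -1324; u_from: day; u_to: s]
Obs: -114393600
Act: filer carryto[s: /bumisni; d: /bolupa]
Obs: ok
Act: mathcell accrue[x: -12]
Obs: -19


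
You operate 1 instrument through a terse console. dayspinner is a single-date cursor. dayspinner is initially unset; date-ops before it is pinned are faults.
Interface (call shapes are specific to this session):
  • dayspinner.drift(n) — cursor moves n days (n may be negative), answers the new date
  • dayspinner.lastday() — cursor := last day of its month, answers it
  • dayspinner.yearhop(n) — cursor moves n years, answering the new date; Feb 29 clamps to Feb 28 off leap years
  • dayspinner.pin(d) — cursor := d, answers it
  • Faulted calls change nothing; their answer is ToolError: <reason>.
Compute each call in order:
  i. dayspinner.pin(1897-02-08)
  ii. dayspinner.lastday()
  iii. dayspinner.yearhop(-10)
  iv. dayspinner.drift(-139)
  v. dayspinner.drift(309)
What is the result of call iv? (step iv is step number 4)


;; pin(d: 1897-02-08) -> 1897-02-08
;; lastday() -> 1897-02-28
;; yearhop(n: -10) -> 1887-02-28
;; drift(n: -139) -> 1886-10-12
;; drift(n: 309) -> 1887-08-17

Answer: 1886-10-12


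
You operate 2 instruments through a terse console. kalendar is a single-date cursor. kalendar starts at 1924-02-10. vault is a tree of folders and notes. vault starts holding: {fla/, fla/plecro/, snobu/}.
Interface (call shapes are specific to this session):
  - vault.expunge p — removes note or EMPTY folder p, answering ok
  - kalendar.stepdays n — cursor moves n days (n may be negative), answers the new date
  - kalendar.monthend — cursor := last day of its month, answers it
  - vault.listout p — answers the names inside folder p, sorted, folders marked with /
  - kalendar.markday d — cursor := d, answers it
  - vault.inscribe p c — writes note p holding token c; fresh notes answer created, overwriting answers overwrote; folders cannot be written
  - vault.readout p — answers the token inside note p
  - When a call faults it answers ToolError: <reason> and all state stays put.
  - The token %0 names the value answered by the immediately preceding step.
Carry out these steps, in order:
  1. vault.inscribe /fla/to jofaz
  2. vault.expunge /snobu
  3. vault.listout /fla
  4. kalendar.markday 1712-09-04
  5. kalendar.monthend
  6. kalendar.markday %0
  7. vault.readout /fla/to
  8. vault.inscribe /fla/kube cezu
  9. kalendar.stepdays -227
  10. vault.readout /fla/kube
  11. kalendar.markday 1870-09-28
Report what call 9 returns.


Answer: 1712-02-16

Derivation:
Step: inscribe[p='/fla/to'; c='jofaz']
Result: created
Step: expunge[p='/snobu']
Result: ok
Step: listout[p='/fla']
Result: [plecro/, to]
Step: markday[d='1712-09-04']
Result: 1712-09-04
Step: monthend[]
Result: 1712-09-30
Step: markday[d='%0']
Result: 1712-09-30
Step: readout[p='/fla/to']
Result: jofaz
Step: inscribe[p='/fla/kube'; c='cezu']
Result: created
Step: stepdays[n='-227']
Result: 1712-02-16
Step: readout[p='/fla/kube']
Result: cezu
Step: markday[d='1870-09-28']
Result: 1870-09-28


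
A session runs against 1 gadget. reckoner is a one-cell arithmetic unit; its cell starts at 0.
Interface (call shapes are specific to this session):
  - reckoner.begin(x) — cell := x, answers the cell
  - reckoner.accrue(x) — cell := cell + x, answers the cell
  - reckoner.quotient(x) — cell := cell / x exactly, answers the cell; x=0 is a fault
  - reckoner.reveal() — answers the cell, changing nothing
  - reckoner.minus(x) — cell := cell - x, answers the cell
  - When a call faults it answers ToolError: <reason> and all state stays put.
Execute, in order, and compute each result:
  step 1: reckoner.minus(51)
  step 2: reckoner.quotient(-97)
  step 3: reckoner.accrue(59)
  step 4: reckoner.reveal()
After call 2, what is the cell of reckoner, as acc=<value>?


>>> minus x=51
:: -51
>>> quotient x=-97
:: 51/97
>>> accrue x=59
:: 5774/97
>>> reveal
:: 5774/97

Answer: acc=51/97


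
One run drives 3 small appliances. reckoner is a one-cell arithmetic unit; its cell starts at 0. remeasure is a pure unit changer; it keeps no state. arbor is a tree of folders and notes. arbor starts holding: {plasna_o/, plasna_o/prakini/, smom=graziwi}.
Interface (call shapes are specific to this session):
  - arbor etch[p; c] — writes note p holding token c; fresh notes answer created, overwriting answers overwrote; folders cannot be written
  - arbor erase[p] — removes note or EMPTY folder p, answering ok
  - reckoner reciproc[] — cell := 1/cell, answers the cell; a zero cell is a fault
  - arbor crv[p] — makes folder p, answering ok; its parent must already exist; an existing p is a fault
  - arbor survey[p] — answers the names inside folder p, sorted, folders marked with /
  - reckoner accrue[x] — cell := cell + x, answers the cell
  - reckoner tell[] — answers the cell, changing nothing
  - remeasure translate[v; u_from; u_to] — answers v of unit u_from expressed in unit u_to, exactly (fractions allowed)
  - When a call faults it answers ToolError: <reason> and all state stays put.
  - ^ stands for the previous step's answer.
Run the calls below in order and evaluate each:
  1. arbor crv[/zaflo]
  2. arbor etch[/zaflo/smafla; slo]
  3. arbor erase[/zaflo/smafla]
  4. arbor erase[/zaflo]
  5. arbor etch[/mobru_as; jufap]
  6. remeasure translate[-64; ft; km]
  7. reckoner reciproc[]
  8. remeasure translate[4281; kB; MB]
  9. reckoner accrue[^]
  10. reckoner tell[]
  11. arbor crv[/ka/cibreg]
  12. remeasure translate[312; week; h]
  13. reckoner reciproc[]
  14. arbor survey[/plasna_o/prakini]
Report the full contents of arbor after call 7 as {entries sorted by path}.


Answer: {mobru_as=jufap, plasna_o/, plasna_o/prakini/, smom=graziwi}

Derivation:
[in] arbor crv p: /zaflo
  ok
[in] arbor etch p: /zaflo/smafla c: slo
  created
[in] arbor erase p: /zaflo/smafla
  ok
[in] arbor erase p: /zaflo
  ok
[in] arbor etch p: /mobru_as c: jufap
  created
[in] remeasure translate v: -64 u_from: ft u_to: km
  -1524/78125
[in] reckoner reciproc
  ToolError: reciprocal of zero
[in] remeasure translate v: 4281 u_from: kB u_to: MB
  4281/1000
[in] reckoner accrue x: ^
  4281/1000
[in] reckoner tell
  4281/1000
[in] arbor crv p: /ka/cibreg
  ToolError: no parent
[in] remeasure translate v: 312 u_from: week u_to: h
  52416
[in] reckoner reciproc
  1000/4281
[in] arbor survey p: /plasna_o/prakini
  []


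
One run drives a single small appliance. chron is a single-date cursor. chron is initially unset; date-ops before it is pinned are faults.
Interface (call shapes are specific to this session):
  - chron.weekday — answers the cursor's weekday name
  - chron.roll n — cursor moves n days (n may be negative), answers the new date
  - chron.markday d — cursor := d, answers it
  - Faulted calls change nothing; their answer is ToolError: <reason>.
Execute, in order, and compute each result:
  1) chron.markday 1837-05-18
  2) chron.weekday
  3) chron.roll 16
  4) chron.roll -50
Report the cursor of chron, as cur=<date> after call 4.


>>> chron.markday d='1837-05-18'
[out] 1837-05-18
>>> chron.weekday
[out] Thursday
>>> chron.roll n='16'
[out] 1837-06-03
>>> chron.roll n='-50'
[out] 1837-04-14

Answer: cur=1837-04-14


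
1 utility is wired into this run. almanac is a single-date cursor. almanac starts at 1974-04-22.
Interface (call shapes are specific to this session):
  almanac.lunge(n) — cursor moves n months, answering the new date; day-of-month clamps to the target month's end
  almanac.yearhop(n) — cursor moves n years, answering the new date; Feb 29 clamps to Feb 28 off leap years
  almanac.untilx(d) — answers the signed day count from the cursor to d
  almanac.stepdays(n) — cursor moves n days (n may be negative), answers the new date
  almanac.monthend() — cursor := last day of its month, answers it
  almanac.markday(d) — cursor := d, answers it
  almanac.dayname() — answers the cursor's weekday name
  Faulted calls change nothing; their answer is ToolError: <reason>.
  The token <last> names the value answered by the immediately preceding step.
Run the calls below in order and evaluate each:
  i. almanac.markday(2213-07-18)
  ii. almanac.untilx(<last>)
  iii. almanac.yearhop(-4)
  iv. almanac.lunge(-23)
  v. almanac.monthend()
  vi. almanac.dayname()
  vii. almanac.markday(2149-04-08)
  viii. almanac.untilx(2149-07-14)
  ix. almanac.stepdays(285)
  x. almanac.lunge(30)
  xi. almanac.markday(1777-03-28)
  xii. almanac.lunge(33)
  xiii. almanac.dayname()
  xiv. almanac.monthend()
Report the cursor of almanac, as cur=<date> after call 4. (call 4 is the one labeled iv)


Answer: cur=2207-08-18

Derivation:
# almanac.markday(d='2213-07-18') ~> 2213-07-18
# almanac.untilx(d='<last>') ~> 0
# almanac.yearhop(n='-4') ~> 2209-07-18
# almanac.lunge(n='-23') ~> 2207-08-18
# almanac.monthend() ~> 2207-08-31
# almanac.dayname() ~> Monday
# almanac.markday(d='2149-04-08') ~> 2149-04-08
# almanac.untilx(d='2149-07-14') ~> 97
# almanac.stepdays(n='285') ~> 2150-01-18
# almanac.lunge(n='30') ~> 2152-07-18
# almanac.markday(d='1777-03-28') ~> 1777-03-28
# almanac.lunge(n='33') ~> 1779-12-28
# almanac.dayname() ~> Tuesday
# almanac.monthend() ~> 1779-12-31


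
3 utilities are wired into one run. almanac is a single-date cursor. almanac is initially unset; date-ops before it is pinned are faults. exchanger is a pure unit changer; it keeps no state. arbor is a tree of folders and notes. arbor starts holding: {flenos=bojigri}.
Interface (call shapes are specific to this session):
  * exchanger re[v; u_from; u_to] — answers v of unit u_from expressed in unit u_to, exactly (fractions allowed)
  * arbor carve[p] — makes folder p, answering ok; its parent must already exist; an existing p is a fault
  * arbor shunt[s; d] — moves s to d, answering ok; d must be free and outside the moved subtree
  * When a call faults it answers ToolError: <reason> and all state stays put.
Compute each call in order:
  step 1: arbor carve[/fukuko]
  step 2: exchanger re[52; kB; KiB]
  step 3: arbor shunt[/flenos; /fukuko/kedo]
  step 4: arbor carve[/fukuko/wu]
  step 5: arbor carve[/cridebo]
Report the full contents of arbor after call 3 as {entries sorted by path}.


Answer: {fukuko/, fukuko/kedo=bojigri}

Derivation:
$ arbor carve p→/fukuko
= ok
$ exchanger re v→52 u_from→kB u_to→KiB
= 1625/32
$ arbor shunt s→/flenos d→/fukuko/kedo
= ok
$ arbor carve p→/fukuko/wu
= ok
$ arbor carve p→/cridebo
= ok


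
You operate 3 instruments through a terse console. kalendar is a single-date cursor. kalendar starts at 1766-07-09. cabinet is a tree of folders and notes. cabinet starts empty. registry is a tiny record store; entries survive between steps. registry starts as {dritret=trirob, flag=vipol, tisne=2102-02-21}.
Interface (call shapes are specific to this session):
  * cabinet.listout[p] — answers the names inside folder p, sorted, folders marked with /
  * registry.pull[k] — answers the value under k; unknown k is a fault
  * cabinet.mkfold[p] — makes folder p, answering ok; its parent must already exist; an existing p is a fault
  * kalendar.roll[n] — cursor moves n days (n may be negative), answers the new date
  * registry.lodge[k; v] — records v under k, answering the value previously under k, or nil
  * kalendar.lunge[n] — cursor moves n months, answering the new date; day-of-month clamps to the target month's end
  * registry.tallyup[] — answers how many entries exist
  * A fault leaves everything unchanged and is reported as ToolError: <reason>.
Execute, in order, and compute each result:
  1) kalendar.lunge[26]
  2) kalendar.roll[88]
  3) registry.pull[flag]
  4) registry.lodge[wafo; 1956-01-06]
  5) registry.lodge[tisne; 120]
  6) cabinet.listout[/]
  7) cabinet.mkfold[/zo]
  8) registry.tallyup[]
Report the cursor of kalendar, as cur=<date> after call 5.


Answer: cur=1768-12-06

Derivation:
Now I run kalendar.lunge on n='26', giving 1768-09-09.
Then kalendar.roll on n='88': 1768-12-06.
I call registry.pull on k='flag', — result: vipol.
I invoke registry.lodge on k='wafo', v='1956-01-06', and observe nil.
Next I call registry.lodge on k='tisne', v='120', and observe 2102-02-21.
Now I run cabinet.listout on p='/', and observe [].
I use cabinet.mkfold on p='/zo', and get ok.
Calling registry.tallyup(), and see 4.


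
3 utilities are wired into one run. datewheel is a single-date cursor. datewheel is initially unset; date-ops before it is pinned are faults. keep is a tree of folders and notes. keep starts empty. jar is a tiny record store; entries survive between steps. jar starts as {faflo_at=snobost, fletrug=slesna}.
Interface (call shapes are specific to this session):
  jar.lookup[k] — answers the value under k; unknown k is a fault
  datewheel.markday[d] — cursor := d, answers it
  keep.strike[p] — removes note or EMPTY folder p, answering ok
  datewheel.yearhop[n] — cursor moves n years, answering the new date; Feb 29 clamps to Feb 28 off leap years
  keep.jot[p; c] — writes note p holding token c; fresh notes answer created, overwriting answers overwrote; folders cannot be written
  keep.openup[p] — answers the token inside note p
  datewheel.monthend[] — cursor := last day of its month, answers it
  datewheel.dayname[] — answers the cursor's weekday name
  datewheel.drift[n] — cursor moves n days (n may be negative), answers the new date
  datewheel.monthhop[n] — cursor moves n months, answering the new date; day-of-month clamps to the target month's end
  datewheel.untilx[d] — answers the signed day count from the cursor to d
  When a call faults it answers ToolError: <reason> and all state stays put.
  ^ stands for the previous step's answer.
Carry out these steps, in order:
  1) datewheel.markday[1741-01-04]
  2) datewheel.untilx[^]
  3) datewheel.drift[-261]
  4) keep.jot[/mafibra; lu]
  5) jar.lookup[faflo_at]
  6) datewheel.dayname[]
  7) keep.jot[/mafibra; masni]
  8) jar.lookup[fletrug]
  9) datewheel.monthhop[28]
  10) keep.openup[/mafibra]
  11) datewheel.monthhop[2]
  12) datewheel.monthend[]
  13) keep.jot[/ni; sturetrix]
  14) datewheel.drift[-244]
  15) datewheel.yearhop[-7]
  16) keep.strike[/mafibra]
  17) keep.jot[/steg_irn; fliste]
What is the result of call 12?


Answer: 1742-10-31

Derivation:
-- 1. datewheel.markday(1741-01-04) : 1741-01-04
-- 2. datewheel.untilx(^) : 0
-- 3. datewheel.drift(-261) : 1740-04-18
-- 4. keep.jot(/mafibra, lu) : created
-- 5. jar.lookup(faflo_at) : snobost
-- 6. datewheel.dayname() : Monday
-- 7. keep.jot(/mafibra, masni) : overwrote
-- 8. jar.lookup(fletrug) : slesna
-- 9. datewheel.monthhop(28) : 1742-08-18
-- 10. keep.openup(/mafibra) : masni
-- 11. datewheel.monthhop(2) : 1742-10-18
-- 12. datewheel.monthend() : 1742-10-31
-- 13. keep.jot(/ni, sturetrix) : created
-- 14. datewheel.drift(-244) : 1742-03-01
-- 15. datewheel.yearhop(-7) : 1735-03-01
-- 16. keep.strike(/mafibra) : ok
-- 17. keep.jot(/steg_irn, fliste) : created


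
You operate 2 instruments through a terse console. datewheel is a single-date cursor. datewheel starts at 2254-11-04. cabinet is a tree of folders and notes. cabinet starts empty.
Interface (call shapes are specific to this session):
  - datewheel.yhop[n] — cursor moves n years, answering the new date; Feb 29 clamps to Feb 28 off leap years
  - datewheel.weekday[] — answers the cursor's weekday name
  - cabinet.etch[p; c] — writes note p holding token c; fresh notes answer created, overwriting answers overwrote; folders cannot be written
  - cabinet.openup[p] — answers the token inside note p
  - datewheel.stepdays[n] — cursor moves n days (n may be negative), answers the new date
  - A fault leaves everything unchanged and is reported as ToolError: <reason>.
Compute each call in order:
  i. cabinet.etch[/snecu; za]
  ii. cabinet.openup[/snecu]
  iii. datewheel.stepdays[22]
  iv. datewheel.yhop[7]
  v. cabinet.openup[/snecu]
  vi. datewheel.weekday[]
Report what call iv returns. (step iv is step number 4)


[in] cabinet.etch p: /snecu c: za
:: created
[in] cabinet.openup p: /snecu
:: za
[in] datewheel.stepdays n: 22
:: 2254-11-26
[in] datewheel.yhop n: 7
:: 2261-11-26
[in] cabinet.openup p: /snecu
:: za
[in] datewheel.weekday
:: Tuesday

Answer: 2261-11-26


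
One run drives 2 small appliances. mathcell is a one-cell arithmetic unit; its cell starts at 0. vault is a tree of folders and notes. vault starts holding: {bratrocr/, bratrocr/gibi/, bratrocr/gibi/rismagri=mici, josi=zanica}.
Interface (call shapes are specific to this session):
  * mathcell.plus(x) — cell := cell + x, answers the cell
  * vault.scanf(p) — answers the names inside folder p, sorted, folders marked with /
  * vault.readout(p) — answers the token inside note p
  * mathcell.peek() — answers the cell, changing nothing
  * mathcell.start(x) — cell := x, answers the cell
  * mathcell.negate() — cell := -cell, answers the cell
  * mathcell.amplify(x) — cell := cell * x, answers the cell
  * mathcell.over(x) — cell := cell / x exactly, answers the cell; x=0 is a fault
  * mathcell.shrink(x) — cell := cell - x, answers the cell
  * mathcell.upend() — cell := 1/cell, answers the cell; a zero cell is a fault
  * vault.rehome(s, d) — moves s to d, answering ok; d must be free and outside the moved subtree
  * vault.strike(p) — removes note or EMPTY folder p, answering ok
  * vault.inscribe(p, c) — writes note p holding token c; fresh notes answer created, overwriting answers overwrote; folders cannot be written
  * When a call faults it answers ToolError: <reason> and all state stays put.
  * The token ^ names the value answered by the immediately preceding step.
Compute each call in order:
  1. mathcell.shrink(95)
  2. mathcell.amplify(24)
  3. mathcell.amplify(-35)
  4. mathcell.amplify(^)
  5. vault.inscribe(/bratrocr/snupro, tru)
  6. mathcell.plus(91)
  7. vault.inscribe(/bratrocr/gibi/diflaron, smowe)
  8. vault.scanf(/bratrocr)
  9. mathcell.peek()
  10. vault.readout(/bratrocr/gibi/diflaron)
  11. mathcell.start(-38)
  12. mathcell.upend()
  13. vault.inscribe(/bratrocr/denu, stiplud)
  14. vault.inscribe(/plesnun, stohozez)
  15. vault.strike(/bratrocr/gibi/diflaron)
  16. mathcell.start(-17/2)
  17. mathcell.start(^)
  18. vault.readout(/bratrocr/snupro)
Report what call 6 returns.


Answer: 6368040091

Derivation:
CALL shrink[x='95']
RET  -95
CALL amplify[x='24']
RET  -2280
CALL amplify[x='-35']
RET  79800
CALL amplify[x='^']
RET  6368040000
CALL inscribe[p='/bratrocr/snupro'; c='tru']
RET  created
CALL plus[x='91']
RET  6368040091
CALL inscribe[p='/bratrocr/gibi/diflaron'; c='smowe']
RET  created
CALL scanf[p='/bratrocr']
RET  [gibi/, snupro]
CALL peek[]
RET  6368040091
CALL readout[p='/bratrocr/gibi/diflaron']
RET  smowe
CALL start[x='-38']
RET  -38
CALL upend[]
RET  -1/38
CALL inscribe[p='/bratrocr/denu'; c='stiplud']
RET  created
CALL inscribe[p='/plesnun'; c='stohozez']
RET  created
CALL strike[p='/bratrocr/gibi/diflaron']
RET  ok
CALL start[x='-17/2']
RET  -17/2
CALL start[x='^']
RET  -17/2
CALL readout[p='/bratrocr/snupro']
RET  tru


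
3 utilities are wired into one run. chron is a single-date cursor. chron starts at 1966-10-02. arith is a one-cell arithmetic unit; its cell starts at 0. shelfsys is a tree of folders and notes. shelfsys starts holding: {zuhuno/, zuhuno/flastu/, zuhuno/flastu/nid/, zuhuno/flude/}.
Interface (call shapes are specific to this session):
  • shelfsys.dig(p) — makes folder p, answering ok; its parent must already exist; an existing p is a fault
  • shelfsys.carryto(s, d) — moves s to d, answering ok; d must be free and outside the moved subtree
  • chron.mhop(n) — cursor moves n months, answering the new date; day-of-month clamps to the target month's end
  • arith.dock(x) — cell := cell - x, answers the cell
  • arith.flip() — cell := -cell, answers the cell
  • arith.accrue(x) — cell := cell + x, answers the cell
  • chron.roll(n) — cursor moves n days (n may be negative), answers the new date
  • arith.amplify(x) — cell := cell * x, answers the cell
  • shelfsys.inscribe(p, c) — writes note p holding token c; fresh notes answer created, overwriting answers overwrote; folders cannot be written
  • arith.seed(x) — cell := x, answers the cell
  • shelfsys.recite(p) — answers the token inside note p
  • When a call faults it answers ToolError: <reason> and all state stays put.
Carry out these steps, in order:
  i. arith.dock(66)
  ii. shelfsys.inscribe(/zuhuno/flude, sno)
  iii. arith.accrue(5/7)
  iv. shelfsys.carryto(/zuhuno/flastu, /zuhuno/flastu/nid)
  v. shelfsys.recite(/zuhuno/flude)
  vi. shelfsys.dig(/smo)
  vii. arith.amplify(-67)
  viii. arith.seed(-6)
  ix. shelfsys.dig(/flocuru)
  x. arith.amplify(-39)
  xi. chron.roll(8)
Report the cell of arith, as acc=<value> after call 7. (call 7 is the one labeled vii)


·→ dock(x='66')
·← -66
·→ inscribe(p='/zuhuno/flude', c='sno')
·← ToolError: is a directory
·→ accrue(x='5/7')
·← -457/7
·→ carryto(s='/zuhuno/flastu', d='/zuhuno/flastu/nid')
·← ToolError: exists
·→ recite(p='/zuhuno/flude')
·← ToolError: is a directory
·→ dig(p='/smo')
·← ok
·→ amplify(x='-67')
·← 30619/7
·→ seed(x='-6')
·← -6
·→ dig(p='/flocuru')
·← ok
·→ amplify(x='-39')
·← 234
·→ roll(n='8')
·← 1966-10-10

Answer: acc=30619/7


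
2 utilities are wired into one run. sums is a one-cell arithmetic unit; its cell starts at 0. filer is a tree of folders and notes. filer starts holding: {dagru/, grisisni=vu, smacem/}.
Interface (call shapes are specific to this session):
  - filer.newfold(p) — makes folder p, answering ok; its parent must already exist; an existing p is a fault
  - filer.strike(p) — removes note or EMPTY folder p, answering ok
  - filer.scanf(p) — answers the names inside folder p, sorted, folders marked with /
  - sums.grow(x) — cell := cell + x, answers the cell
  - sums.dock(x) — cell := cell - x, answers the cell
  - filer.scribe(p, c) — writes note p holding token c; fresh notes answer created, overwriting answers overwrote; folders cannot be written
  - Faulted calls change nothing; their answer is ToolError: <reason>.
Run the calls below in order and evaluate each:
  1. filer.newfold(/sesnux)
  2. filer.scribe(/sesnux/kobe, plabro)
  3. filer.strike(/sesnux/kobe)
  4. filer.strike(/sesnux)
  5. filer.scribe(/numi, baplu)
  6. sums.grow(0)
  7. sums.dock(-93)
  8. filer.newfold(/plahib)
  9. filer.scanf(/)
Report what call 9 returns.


Answer: [dagru/, grisisni, numi, plahib/, smacem/]

Derivation:
CALL filer.newfold[p: /sesnux]
RET  ok
CALL filer.scribe[p: /sesnux/kobe; c: plabro]
RET  created
CALL filer.strike[p: /sesnux/kobe]
RET  ok
CALL filer.strike[p: /sesnux]
RET  ok
CALL filer.scribe[p: /numi; c: baplu]
RET  created
CALL sums.grow[x: 0]
RET  0
CALL sums.dock[x: -93]
RET  93
CALL filer.newfold[p: /plahib]
RET  ok
CALL filer.scanf[p: /]
RET  [dagru/, grisisni, numi, plahib/, smacem/]


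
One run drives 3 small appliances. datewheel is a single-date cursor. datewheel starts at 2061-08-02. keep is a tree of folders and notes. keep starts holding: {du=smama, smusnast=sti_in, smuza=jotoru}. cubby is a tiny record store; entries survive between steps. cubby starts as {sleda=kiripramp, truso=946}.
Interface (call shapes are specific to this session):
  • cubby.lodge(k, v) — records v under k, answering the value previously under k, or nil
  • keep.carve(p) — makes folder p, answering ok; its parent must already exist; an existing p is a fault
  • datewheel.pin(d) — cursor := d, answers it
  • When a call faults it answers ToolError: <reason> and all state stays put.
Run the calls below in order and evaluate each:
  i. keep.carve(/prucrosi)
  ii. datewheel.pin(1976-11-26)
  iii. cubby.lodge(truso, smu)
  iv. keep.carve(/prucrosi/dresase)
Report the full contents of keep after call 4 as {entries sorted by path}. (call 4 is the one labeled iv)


>>> carve p: /prucrosi
[out] ok
>>> pin d: 1976-11-26
[out] 1976-11-26
>>> lodge k: truso v: smu
[out] 946
>>> carve p: /prucrosi/dresase
[out] ok

Answer: {du=smama, prucrosi/, prucrosi/dresase/, smusnast=sti_in, smuza=jotoru}


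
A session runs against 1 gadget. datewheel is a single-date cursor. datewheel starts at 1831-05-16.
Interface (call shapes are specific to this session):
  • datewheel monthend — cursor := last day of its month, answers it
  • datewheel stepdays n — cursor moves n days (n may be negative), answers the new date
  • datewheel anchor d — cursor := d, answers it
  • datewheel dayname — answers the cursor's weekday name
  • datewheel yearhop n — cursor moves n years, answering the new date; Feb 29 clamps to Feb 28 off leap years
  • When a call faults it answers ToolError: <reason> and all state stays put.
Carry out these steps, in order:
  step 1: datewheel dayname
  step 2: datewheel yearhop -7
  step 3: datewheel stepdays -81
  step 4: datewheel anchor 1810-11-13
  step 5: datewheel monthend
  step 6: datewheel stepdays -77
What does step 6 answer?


-- 1. datewheel dayname() => Monday
-- 2. datewheel yearhop(n='-7') => 1824-05-16
-- 3. datewheel stepdays(n='-81') => 1824-02-25
-- 4. datewheel anchor(d='1810-11-13') => 1810-11-13
-- 5. datewheel monthend() => 1810-11-30
-- 6. datewheel stepdays(n='-77') => 1810-09-14

Answer: 1810-09-14


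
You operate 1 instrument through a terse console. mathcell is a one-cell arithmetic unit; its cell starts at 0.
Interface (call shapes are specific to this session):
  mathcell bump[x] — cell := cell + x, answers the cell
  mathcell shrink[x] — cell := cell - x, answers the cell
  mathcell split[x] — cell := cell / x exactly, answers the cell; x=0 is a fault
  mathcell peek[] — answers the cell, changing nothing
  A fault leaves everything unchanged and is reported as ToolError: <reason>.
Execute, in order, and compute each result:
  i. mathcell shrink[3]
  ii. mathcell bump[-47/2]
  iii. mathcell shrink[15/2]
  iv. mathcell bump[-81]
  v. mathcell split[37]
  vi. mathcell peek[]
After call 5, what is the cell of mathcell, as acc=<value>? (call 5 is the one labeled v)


Answer: acc=-115/37

Derivation:
I use mathcell shrink using x→3, and see -3.
Now I run mathcell bump using x→-47/2: -53/2.
Using mathcell shrink using x→15/2: -34.
I use mathcell bump using x→-81, — result: -115.
I use mathcell split using x→37, → -115/37.
Invoking mathcell peek(), and observe -115/37.


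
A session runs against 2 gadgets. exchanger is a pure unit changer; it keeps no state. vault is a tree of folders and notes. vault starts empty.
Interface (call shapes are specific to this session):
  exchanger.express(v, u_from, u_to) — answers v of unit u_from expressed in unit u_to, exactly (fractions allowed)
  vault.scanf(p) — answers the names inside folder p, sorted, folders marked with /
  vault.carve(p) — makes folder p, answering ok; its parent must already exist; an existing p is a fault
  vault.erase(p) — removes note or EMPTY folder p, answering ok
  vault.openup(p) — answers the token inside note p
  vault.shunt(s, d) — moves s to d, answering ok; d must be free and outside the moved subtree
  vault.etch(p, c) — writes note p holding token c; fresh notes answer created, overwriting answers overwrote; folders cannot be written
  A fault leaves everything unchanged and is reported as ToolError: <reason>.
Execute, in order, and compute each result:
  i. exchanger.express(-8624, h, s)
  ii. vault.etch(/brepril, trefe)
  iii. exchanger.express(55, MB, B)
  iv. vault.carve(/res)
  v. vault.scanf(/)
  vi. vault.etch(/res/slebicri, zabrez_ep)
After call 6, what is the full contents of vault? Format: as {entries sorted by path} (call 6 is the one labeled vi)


Answer: {brepril=trefe, res/, res/slebicri=zabrez_ep}

Derivation:
-- 1. exchanger.express(v→-8624, u_from→h, u_to→s) => -31046400
-- 2. vault.etch(p→/brepril, c→trefe) => created
-- 3. exchanger.express(v→55, u_from→MB, u_to→B) => 55000000
-- 4. vault.carve(p→/res) => ok
-- 5. vault.scanf(p→/) => [brepril, res/]
-- 6. vault.etch(p→/res/slebicri, c→zabrez_ep) => created


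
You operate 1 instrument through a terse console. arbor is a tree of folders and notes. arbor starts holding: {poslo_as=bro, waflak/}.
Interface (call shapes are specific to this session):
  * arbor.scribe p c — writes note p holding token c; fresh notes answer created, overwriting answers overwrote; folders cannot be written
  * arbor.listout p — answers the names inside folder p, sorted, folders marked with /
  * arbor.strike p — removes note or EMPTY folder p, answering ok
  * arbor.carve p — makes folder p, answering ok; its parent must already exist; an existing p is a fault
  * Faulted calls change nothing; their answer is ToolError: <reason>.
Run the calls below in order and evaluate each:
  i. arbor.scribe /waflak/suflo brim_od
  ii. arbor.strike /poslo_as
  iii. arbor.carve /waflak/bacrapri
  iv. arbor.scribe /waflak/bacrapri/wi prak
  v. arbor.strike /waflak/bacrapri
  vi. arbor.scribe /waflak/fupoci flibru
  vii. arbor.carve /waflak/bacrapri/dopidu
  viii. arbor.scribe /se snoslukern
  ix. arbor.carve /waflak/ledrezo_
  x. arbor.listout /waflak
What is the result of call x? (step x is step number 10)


-> scribe(/waflak/suflo, brim_od)
<- created
-> strike(/poslo_as)
<- ok
-> carve(/waflak/bacrapri)
<- ok
-> scribe(/waflak/bacrapri/wi, prak)
<- created
-> strike(/waflak/bacrapri)
<- ToolError: not empty
-> scribe(/waflak/fupoci, flibru)
<- created
-> carve(/waflak/bacrapri/dopidu)
<- ok
-> scribe(/se, snoslukern)
<- created
-> carve(/waflak/ledrezo_)
<- ok
-> listout(/waflak)
<- [bacrapri/, fupoci, ledrezo_/, suflo]

Answer: [bacrapri/, fupoci, ledrezo_/, suflo]


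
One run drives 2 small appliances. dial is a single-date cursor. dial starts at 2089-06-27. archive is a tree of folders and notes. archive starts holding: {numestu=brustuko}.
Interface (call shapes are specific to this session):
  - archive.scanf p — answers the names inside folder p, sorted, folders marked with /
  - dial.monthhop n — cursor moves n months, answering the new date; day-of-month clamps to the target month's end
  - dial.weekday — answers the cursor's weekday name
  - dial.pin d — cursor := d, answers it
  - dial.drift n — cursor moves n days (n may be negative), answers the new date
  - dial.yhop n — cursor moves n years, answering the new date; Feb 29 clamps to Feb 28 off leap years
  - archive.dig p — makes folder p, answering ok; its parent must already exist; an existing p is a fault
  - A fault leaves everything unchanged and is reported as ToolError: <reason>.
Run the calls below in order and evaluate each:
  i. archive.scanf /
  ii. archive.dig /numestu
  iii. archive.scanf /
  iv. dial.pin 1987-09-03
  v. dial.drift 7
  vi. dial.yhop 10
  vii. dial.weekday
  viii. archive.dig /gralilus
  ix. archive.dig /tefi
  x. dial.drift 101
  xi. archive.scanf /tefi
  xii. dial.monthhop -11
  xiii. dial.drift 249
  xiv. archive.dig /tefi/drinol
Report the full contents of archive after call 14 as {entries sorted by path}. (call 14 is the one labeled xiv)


;; scanf(p='/') == [numestu]
;; dig(p='/numestu') == ToolError: exists
;; scanf(p='/') == [numestu]
;; pin(d='1987-09-03') == 1987-09-03
;; drift(n='7') == 1987-09-10
;; yhop(n='10') == 1997-09-10
;; weekday() == Wednesday
;; dig(p='/gralilus') == ok
;; dig(p='/tefi') == ok
;; drift(n='101') == 1997-12-20
;; scanf(p='/tefi') == []
;; monthhop(n='-11') == 1997-01-20
;; drift(n='249') == 1997-09-26
;; dig(p='/tefi/drinol') == ok

Answer: {gralilus/, numestu=brustuko, tefi/, tefi/drinol/}


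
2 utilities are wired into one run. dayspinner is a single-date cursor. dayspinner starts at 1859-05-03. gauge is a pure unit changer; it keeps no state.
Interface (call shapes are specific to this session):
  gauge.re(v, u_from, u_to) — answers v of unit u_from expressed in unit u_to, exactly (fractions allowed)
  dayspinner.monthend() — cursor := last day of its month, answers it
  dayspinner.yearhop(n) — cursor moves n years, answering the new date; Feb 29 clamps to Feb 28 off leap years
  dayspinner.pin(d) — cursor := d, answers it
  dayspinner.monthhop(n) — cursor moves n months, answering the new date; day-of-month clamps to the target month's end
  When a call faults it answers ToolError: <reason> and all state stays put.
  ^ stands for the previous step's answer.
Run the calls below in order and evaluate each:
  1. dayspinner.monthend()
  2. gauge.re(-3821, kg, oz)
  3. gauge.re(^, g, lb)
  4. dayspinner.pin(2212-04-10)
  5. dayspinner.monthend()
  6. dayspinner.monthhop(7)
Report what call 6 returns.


Then dayspinner.monthend(), which returns 1859-05-31.
Invoking gauge.re with v=-3821, u_from=kg, u_to=oz, giving -6113600000000/45359237.
I call gauge.re with v=^, u_from=g, u_to=lb, and observe -611360000000000000/2057460381222169.
I use dayspinner.pin with d=2212-04-10, and see 2212-04-10.
I run dayspinner.monthend, and see 2212-04-30.
I invoke dayspinner.monthhop with n=7, which returns 2212-11-30.

Answer: 2212-11-30


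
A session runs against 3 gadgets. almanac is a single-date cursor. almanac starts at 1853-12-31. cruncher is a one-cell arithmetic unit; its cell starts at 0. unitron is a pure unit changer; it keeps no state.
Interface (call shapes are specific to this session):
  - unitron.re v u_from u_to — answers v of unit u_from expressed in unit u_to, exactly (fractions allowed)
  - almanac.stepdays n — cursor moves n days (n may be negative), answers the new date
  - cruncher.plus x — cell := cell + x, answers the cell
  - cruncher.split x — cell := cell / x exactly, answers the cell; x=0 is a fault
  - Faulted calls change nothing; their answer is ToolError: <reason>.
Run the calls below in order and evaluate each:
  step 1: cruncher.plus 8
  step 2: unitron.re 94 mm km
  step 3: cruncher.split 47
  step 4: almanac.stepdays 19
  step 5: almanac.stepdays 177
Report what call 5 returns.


[in] cruncher.plus x=8
[out] 8
[in] unitron.re v=94 u_from=mm u_to=km
[out] 47/500000
[in] cruncher.split x=47
[out] 8/47
[in] almanac.stepdays n=19
[out] 1854-01-19
[in] almanac.stepdays n=177
[out] 1854-07-15

Answer: 1854-07-15


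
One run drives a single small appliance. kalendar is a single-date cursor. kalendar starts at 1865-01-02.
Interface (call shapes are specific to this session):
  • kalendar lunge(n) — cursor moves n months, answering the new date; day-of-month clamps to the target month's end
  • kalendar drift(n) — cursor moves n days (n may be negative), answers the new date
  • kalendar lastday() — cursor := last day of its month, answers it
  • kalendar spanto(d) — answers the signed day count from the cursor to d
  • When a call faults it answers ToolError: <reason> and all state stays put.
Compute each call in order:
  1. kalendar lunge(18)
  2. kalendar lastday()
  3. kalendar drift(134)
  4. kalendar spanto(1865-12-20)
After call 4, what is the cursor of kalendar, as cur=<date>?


Answer: cur=1866-12-12

Derivation:
Then kalendar lunge on n: 18, — result: 1866-07-02.
I invoke kalendar lastday(), which returns 1866-07-31.
I call kalendar drift on n: 134, and get 1866-12-12.
I use kalendar spanto on d: 1865-12-20: -357.


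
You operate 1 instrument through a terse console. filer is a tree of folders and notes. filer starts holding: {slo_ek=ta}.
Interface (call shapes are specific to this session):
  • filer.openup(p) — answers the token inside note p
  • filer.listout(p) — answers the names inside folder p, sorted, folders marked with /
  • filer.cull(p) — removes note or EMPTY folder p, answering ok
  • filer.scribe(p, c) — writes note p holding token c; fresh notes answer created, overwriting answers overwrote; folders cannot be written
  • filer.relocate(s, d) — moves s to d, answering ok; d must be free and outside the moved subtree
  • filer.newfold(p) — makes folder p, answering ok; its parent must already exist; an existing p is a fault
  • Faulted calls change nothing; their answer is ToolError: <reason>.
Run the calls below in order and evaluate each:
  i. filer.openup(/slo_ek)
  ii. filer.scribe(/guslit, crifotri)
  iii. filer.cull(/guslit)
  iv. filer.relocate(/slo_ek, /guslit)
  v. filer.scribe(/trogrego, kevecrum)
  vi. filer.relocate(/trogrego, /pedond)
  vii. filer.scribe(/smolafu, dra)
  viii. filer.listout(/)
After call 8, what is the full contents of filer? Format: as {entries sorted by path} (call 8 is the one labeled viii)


Answer: {guslit=ta, pedond=kevecrum, smolafu=dra}

Derivation:
Step: filer.openup[p: /slo_ek]
Result: ta
Step: filer.scribe[p: /guslit; c: crifotri]
Result: created
Step: filer.cull[p: /guslit]
Result: ok
Step: filer.relocate[s: /slo_ek; d: /guslit]
Result: ok
Step: filer.scribe[p: /trogrego; c: kevecrum]
Result: created
Step: filer.relocate[s: /trogrego; d: /pedond]
Result: ok
Step: filer.scribe[p: /smolafu; c: dra]
Result: created
Step: filer.listout[p: /]
Result: [guslit, pedond, smolafu]
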